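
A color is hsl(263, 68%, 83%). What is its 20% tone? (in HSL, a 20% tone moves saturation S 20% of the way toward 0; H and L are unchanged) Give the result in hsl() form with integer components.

hsl(263, 54%, 83%)

S moves 20% from 68 toward 0: 68 − 13.6 = 54.4 → 54.
H and L are unchanged.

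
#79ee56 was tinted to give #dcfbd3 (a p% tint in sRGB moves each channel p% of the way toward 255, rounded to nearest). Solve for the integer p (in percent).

#79ee56 is rgb(121, 238, 86); #dcfbd3 is rgb(220, 251, 211).
On the B channel (widest range): 211 ≈ 86 + (p/100)(255 − 86), so p ≈ 100×(211 − 86)/(255 − 86) = 12500/169 = 73.96.
p = 74 reproduces all three channels after rounding.

74%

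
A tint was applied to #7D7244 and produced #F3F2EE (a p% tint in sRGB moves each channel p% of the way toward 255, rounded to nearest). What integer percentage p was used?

91%

#7D7244 is rgb(125, 114, 68); #F3F2EE is rgb(243, 242, 238).
On the B channel (widest range): 238 ≈ 68 + (p/100)(255 − 68), so p ≈ 100×(238 − 68)/(255 − 68) = 17000/187 = 90.91.
p = 91 reproduces all three channels after rounding.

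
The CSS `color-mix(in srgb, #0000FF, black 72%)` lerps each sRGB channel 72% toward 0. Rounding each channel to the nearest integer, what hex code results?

#0000FF is rgb(0, 0, 255).
Lerp each channel 72% toward 0:
  R: 0 + 0 = 0 → 0
  G: 0 + 0 = 0 → 0
  B: 255 + 0.72×(0−255) = 255 − 183.6 = 71.4 → 71
rgb(0, 0, 71) = #000047.

#000047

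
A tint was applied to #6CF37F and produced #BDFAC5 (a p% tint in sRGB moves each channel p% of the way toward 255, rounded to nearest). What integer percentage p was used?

#6CF37F is rgb(108, 243, 127); #BDFAC5 is rgb(189, 250, 197).
On the R channel (widest range): 189 ≈ 108 + (p/100)(255 − 108), so p ≈ 100×(189 − 108)/(255 − 108) = 8100/147 = 55.10.
p = 55 reproduces all three channels after rounding.

55%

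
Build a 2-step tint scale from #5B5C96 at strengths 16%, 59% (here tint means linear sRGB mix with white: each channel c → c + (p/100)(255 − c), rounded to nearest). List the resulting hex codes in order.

#7576A7, #BCBCD4

#5B5C96 is rgb(91, 92, 150).
16%: (91 + 26.24 = 117.24→117, 92 + 26.08 = 118.08→118, 150 + 16.8 = 166.8→167) → #7576A7
59%: (91 + 96.76 = 187.76→188, 92 + 96.17 = 188.17→188, 150 + 61.95 = 211.95→212) → #BCBCD4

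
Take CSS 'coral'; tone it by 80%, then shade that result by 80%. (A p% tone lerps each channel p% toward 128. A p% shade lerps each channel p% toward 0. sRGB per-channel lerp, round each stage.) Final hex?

#1f1a18

CSS coral is rgb(255, 127, 80).
An 80% tone moves each channel 80% toward 128:
  R: 255 − 101.6 = 153.4 → 153
  G: 127 + 0.8×(128−127) = 127 + 0.8 = 127.8 → 128
  B: 80 + 0.8×(128−80) = 80 + 38.4 = 118.4 → 118
After the tone: rgb(153, 128, 118) = #998076.
An 80% shade moves each channel 80% toward 0:
  R: 153 + 0.8×(0−153) = 153 − 122.4 = 30.6 → 31
  G: 128 − 102.4 = 25.6 → 26
  B: 118 − 94.4 = 23.6 → 24
rgb(31, 26, 24) = #1f1a18.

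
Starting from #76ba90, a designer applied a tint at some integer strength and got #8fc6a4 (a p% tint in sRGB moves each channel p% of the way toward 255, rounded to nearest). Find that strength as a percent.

18%

#76ba90 is rgb(118, 186, 144); #8fc6a4 is rgb(143, 198, 164).
On the R channel (widest range): 143 ≈ 118 + (p/100)(255 − 118), so p ≈ 100×(143 − 118)/(255 − 118) = 2500/137 = 18.25.
p = 18 reproduces all three channels after rounding.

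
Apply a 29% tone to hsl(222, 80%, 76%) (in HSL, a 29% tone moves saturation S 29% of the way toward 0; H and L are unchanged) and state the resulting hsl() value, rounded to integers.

S moves 29% from 80 toward 0: 80 − 23.2 = 56.8 → 57.
H and L are unchanged.

hsl(222, 57%, 76%)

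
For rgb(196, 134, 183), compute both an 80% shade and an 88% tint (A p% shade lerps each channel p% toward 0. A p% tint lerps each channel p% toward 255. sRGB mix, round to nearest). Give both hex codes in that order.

#271B25, #F8F0F6

80% shade:
  R: 196 − 156.8 = 39.2 → 39
  G: 134 + 0.8×(0−134) = 134 − 107.2 = 26.8 → 27
  B: 183 − 146.4 = 36.6 → 37
  → #271B25
88% tint:
  R: 196 + 51.92 = 247.92 → 248
  G: 134 + 106.48 = 240.48 → 240
  B: 183 + 0.88×(255−183) = 183 + 63.36 = 246.36 → 246
  → #F8F0F6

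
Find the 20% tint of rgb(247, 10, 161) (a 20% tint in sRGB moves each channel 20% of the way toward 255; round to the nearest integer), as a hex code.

Lerp each channel 20% toward 255:
  R: 247 + 1.6 = 248.6 → 249
  G: 10 + 49 = 59 → 59
  B: 161 + 18.8 = 179.8 → 180
rgb(249, 59, 180) = #f93bb4.

#f93bb4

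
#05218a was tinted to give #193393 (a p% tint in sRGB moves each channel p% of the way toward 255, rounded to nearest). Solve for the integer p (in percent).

8%

#05218a is rgb(5, 33, 138); #193393 is rgb(25, 51, 147).
On the R channel (widest range): 25 ≈ 5 + (p/100)(255 − 5), so p ≈ 100×(25 − 5)/(255 − 5) = 2000/250 = 8.00.
p = 8 reproduces all three channels after rounding.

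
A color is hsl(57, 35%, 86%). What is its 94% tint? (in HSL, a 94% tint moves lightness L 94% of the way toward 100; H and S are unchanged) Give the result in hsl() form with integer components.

L moves 94% from 86 toward 100: 86 + 13.16 = 99.16 → 99.
H and S are unchanged.

hsl(57, 35%, 99%)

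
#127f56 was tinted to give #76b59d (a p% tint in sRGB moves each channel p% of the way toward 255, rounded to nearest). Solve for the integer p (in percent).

#127f56 is rgb(18, 127, 86); #76b59d is rgb(118, 181, 157).
On the R channel (widest range): 118 ≈ 18 + (p/100)(255 − 18), so p ≈ 100×(118 − 18)/(255 − 18) = 10000/237 = 42.19.
p = 42 reproduces all three channels after rounding.

42%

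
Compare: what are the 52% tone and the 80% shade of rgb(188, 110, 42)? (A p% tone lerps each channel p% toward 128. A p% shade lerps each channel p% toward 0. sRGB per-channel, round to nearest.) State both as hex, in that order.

#9D7757, #261608

52% tone:
  R: 188 − 31.2 = 156.8 → 157
  G: 110 + 0.52×(128−110) = 110 + 9.36 = 119.36 → 119
  B: 42 + 0.52×(128−42) = 42 + 44.72 = 86.72 → 87
  → #9D7757
80% shade:
  R: 188 − 150.4 = 37.6 → 38
  G: 110 − 88 = 22 → 22
  B: 42 + 0.8×(0−42) = 42 − 33.6 = 8.4 → 8
  → #261608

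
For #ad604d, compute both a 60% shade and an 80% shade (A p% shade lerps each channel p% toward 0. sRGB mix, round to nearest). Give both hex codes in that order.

#ad604d is rgb(173, 96, 77).
60% shade:
  R: 173 − 103.8 = 69.2 → 69
  G: 96 − 57.6 = 38.4 → 38
  B: 77 + 0.6×(0−77) = 77 − 46.2 = 30.8 → 31
  → #45261f
80% shade:
  R: 173 + 0.8×(0−173) = 173 − 138.4 = 34.6 → 35
  G: 96 − 76.8 = 19.2 → 19
  B: 77 + 0.8×(0−77) = 77 − 61.6 = 15.4 → 15
  → #23130f

#45261f, #23130f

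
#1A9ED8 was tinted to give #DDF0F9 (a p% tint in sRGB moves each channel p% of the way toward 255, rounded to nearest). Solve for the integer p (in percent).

85%

#1A9ED8 is rgb(26, 158, 216); #DDF0F9 is rgb(221, 240, 249).
On the R channel (widest range): 221 ≈ 26 + (p/100)(255 − 26), so p ≈ 100×(221 − 26)/(255 − 26) = 19500/229 = 85.15.
p = 85 reproduces all three channels after rounding.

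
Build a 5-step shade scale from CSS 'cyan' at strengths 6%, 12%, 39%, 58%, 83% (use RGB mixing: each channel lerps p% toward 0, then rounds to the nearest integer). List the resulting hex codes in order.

CSS cyan is rgb(0, 255, 255).
6%: (0→0, 255 − 15.3 = 239.7→240, 255 − 15.3 = 239.7→240) → #00F0F0
12%: (0→0, 255 − 30.6 = 224.4→224, 255 − 30.6 = 224.4→224) → #00E0E0
39%: (0→0, 255 − 99.45 = 155.55→156, 255 − 99.45 = 155.55→156) → #009C9C
58%: (0→0, 255 − 147.9 = 107.1→107, 255 − 147.9 = 107.1→107) → #006B6B
83%: (0→0, 255 − 211.65 = 43.35→43, 255 − 211.65 = 43.35→43) → #002B2B

#00F0F0, #00E0E0, #009C9C, #006B6B, #002B2B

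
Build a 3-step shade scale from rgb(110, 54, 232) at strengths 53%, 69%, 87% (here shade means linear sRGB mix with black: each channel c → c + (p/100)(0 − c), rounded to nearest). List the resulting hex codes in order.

53%: (110 − 58.3 = 51.7→52, 54 − 28.62 = 25.38→25, 232 − 122.96 = 109.04→109) → #34196d
69%: (110 − 75.9 = 34.1→34, 54 − 37.26 = 16.74→17, 232 − 160.08 = 71.92→72) → #221148
87%: (110 − 95.7 = 14.3→14, 54 − 46.98 = 7.02→7, 232 − 201.84 = 30.16→30) → #0e071e

#34196d, #221148, #0e071e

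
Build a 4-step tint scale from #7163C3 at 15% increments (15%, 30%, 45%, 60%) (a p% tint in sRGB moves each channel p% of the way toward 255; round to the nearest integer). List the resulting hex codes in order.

#867ACC, #9C92D5, #B1A9DE, #C6C1E7

#7163C3 is rgb(113, 99, 195).
15%: (113 + 21.3 = 134.3→134, 99 + 23.4 = 122.4→122, 195 + 9 = 204→204) → #867ACC
30%: (113 + 42.6 = 155.6→156, 99 + 46.8 = 145.8→146, 195 + 18 = 213→213) → #9C92D5
45%: (113 + 63.9 = 176.9→177, 99 + 70.2 = 169.2→169, 195 + 27 = 222→222) → #B1A9DE
60%: (113 + 85.2 = 198.2→198, 99 + 93.6 = 192.6→193, 195 + 36 = 231→231) → #C6C1E7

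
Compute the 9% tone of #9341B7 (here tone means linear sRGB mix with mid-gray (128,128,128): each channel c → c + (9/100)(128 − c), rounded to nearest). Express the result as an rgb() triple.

#9341B7 is rgb(147, 65, 183).
Per channel, c → c + 0.09(128 − c):
  R: 147 − 1.71 = 145.29 → 145
  G: 65 + 5.67 = 70.67 → 71
  B: 183 + 0.09×(128−183) = 183 − 4.95 = 178.05 → 178

rgb(145, 71, 178)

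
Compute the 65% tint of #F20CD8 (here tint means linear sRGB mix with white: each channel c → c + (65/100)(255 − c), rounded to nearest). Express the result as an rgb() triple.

#F20CD8 is rgb(242, 12, 216).
Lerp each channel 65% toward 255:
  R: 242 + 0.65×(255−242) = 242 + 8.45 = 250.45 → 250
  G: 12 + 157.95 = 169.95 → 170
  B: 216 + 0.65×(255−216) = 216 + 25.35 = 241.35 → 241

rgb(250, 170, 241)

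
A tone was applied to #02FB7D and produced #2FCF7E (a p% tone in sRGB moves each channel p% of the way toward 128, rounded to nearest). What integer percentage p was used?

36%

#02FB7D is rgb(2, 251, 125); #2FCF7E is rgb(47, 207, 126).
On the R channel (widest range): 47 ≈ 2 + (p/100)(128 − 2), so p ≈ 100×(47 − 2)/(128 − 2) = 4500/126 = 35.71.
p = 36 reproduces all three channels after rounding.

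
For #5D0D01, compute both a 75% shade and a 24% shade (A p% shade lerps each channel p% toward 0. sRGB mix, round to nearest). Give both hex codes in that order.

#170300, #470A01

#5D0D01 is rgb(93, 13, 1).
75% shade:
  R: 93 + 0.75×(0−93) = 93 − 69.75 = 23.25 → 23
  G: 13 − 9.75 = 3.25 → 3
  B: 1 + 0.75×(0−1) = 1 − 0.75 = 0.25 → 0
  → #170300
24% shade:
  R: 93 + 0.24×(0−93) = 93 − 22.32 = 70.68 → 71
  G: 13 + 0.24×(0−13) = 13 − 3.12 = 9.88 → 10
  B: 1 + 0.24×(0−1) = 1 − 0.24 = 0.76 → 1
  → #470A01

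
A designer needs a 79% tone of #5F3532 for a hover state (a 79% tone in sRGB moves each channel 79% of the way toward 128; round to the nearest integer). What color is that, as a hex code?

#797070

#5F3532 is rgb(95, 53, 50).
A 79% tone moves each channel 79% toward 128:
  R: 95 + 0.79×(128−95) = 95 + 26.07 = 121.07 → 121
  G: 53 + 0.79×(128−53) = 53 + 59.25 = 112.25 → 112
  B: 50 + 61.62 = 111.62 → 112
rgb(121, 112, 112) = #797070.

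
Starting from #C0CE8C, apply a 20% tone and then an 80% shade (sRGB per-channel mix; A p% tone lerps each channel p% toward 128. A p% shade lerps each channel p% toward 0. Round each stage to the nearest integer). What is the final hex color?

#C0CE8C is rgb(192, 206, 140).
A 20% tone moves each channel 20% toward 128:
  R: 192 − 12.8 = 179.2 → 179
  G: 206 + 0.2×(128−206) = 206 − 15.6 = 190.4 → 190
  B: 140 + 0.2×(128−140) = 140 − 2.4 = 137.6 → 138
After the tone: rgb(179, 190, 138) = #B3BE8A.
Per channel, c → c + 0.8(0 − c):
  R: 179 − 143.2 = 35.8 → 36
  G: 190 + 0.8×(0−190) = 190 − 152 = 38 → 38
  B: 138 + 0.8×(0−138) = 138 − 110.4 = 27.6 → 28
rgb(36, 38, 28) = #24261C.

#24261C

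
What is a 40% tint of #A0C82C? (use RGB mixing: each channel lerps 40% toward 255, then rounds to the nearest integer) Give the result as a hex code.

#C6DE80

#A0C82C is rgb(160, 200, 44).
Per channel, c → c + 0.4(255 − c):
  R: 160 + 38 = 198 → 198
  G: 200 + 22 = 222 → 222
  B: 44 + 84.4 = 128.4 → 128
rgb(198, 222, 128) = #C6DE80.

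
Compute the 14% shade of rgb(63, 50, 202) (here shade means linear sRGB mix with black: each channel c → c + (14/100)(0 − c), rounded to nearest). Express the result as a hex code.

#362BAE

A 14% shade moves each channel 14% toward 0:
  R: 63 − 8.82 = 54.18 → 54
  G: 50 − 7 = 43 → 43
  B: 202 + 0.14×(0−202) = 202 − 28.28 = 173.72 → 174
rgb(54, 43, 174) = #362BAE.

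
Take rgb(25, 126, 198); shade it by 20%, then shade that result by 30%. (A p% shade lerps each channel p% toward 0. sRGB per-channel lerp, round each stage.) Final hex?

A 20% shade moves each channel 20% toward 0:
  R: 25 − 5 = 20 → 20
  G: 126 + 0.2×(0−126) = 126 − 25.2 = 100.8 → 101
  B: 198 − 39.6 = 158.4 → 158
After the shade: rgb(20, 101, 158) = #14659e.
A 30% shade moves each channel 30% toward 0:
  R: 20 − 6 = 14 → 14
  G: 101 + 0.3×(0−101) = 101 − 30.3 = 70.7 → 71
  B: 158 + 0.3×(0−158) = 158 − 47.4 = 110.6 → 111
rgb(14, 71, 111) = #0e476f.

#0e476f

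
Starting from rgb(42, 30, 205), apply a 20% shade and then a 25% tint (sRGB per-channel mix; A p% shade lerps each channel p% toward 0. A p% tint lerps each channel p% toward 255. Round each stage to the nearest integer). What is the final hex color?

Per channel, c → c + 0.2(0 − c):
  R: 42 + 0.2×(0−42) = 42 − 8.4 = 33.6 → 34
  G: 30 + 0.2×(0−30) = 30 − 6 = 24 → 24
  B: 205 − 41 = 164 → 164
After the shade: rgb(34, 24, 164) = #2218A4.
A 25% tint moves each channel 25% toward 255:
  R: 34 + 0.25×(255−34) = 34 + 55.25 = 89.25 → 89
  G: 24 + 57.75 = 81.75 → 82
  B: 164 + 0.25×(255−164) = 164 + 22.75 = 186.75 → 187
rgb(89, 82, 187) = #5952BB.

#5952BB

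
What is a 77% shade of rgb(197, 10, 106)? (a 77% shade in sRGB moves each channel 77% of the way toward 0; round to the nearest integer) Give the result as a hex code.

#2D0218

Per channel, c → c + 0.77(0 − c):
  R: 197 + 0.77×(0−197) = 197 − 151.69 = 45.31 → 45
  G: 10 − 7.7 = 2.3 → 2
  B: 106 − 81.62 = 24.38 → 24
rgb(45, 2, 24) = #2D0218.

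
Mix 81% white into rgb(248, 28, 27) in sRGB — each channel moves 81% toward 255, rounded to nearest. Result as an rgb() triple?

rgb(254, 212, 212)

Lerp each channel 81% toward 255:
  R: 248 + 5.67 = 253.67 → 254
  G: 28 + 0.81×(255−28) = 28 + 183.87 = 211.87 → 212
  B: 27 + 184.68 = 211.68 → 212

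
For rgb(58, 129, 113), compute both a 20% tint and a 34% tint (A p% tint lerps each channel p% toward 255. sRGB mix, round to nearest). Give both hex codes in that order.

#619a8d, #7daca1

20% tint:
  R: 58 + 39.4 = 97.4 → 97
  G: 129 + 0.2×(255−129) = 129 + 25.2 = 154.2 → 154
  B: 113 + 28.4 = 141.4 → 141
  → #619a8d
34% tint:
  R: 58 + 0.34×(255−58) = 58 + 66.98 = 124.98 → 125
  G: 129 + 42.84 = 171.84 → 172
  B: 113 + 48.28 = 161.28 → 161
  → #7daca1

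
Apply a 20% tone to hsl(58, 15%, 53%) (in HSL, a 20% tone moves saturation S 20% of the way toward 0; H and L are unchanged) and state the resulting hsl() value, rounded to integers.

S moves 20% from 15 toward 0: 15 − 3 = 12 → 12.
H and L are unchanged.

hsl(58, 12%, 53%)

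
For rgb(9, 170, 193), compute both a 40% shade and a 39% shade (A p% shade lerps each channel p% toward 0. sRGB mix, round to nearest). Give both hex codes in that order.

#056674, #056876

40% shade:
  R: 9 + 0.4×(0−9) = 9 − 3.6 = 5.4 → 5
  G: 170 − 68 = 102 → 102
  B: 193 − 77.2 = 115.8 → 116
  → #056674
39% shade:
  R: 9 − 3.51 = 5.49 → 5
  G: 170 + 0.39×(0−170) = 170 − 66.3 = 103.7 → 104
  B: 193 + 0.39×(0−193) = 193 − 75.27 = 117.73 → 118
  → #056876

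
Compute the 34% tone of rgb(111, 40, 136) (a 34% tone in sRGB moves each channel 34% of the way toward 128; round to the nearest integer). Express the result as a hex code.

Lerp each channel 34% toward 128:
  R: 111 + 0.34×(128−111) = 111 + 5.78 = 116.78 → 117
  G: 40 + 0.34×(128−40) = 40 + 29.92 = 69.92 → 70
  B: 136 + 0.34×(128−136) = 136 − 2.72 = 133.28 → 133
rgb(117, 70, 133) = #754685.

#754685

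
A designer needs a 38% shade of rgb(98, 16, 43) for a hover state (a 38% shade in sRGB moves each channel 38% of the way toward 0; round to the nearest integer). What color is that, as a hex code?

Lerp each channel 38% toward 0:
  R: 98 − 37.24 = 60.76 → 61
  G: 16 + 0.38×(0−16) = 16 − 6.08 = 9.92 → 10
  B: 43 + 0.38×(0−43) = 43 − 16.34 = 26.66 → 27
rgb(61, 10, 27) = #3d0a1b.

#3d0a1b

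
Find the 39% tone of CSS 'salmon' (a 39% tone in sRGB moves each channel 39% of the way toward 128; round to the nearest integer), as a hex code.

CSS salmon is rgb(250, 128, 114).
Lerp each channel 39% toward 128:
  R: 250 − 47.58 = 202.42 → 202
  G: 128 + 0.39×(128−128) = 128 + 0 = 128 → 128
  B: 114 + 0.39×(128−114) = 114 + 5.46 = 119.46 → 119
rgb(202, 128, 119) = #CA8077.

#CA8077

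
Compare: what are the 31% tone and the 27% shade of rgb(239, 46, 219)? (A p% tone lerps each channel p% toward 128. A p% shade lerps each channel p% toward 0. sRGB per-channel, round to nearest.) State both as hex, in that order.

#CD47BF, #AE22A0

31% tone:
  R: 239 − 34.41 = 204.59 → 205
  G: 46 + 0.31×(128−46) = 46 + 25.42 = 71.42 → 71
  B: 219 + 0.31×(128−219) = 219 − 28.21 = 190.79 → 191
  → #CD47BF
27% shade:
  R: 239 + 0.27×(0−239) = 239 − 64.53 = 174.47 → 174
  G: 46 + 0.27×(0−46) = 46 − 12.42 = 33.58 → 34
  B: 219 + 0.27×(0−219) = 219 − 59.13 = 159.87 → 160
  → #AE22A0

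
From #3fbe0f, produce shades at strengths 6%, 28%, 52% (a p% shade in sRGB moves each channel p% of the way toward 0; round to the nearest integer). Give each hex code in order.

#3bb30e, #2d890b, #1e5b07

#3fbe0f is rgb(63, 190, 15).
6%: (63 − 3.78 = 59.22→59, 190 − 11.4 = 178.6→179, 15 − 0.9 = 14.1→14) → #3bb30e
28%: (63 − 17.64 = 45.36→45, 190 − 53.2 = 136.8→137, 15 − 4.2 = 10.8→11) → #2d890b
52%: (63 − 32.76 = 30.24→30, 190 − 98.8 = 91.2→91, 15 − 7.8 = 7.2→7) → #1e5b07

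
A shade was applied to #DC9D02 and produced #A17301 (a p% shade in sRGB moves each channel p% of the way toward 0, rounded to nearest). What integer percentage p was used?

27%

#DC9D02 is rgb(220, 157, 2); #A17301 is rgb(161, 115, 1).
On the R channel (widest range): 161 ≈ 220 + (p/100)(0 − 220), so p ≈ 100×(161 − 220)/(0 − 220) = -5900/-220 = 26.82.
p = 27 reproduces all three channels after rounding.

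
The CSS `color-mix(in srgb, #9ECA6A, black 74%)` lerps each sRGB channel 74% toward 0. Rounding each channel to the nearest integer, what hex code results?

#29351C

#9ECA6A is rgb(158, 202, 106).
A 74% shade moves each channel 74% toward 0:
  R: 158 − 116.92 = 41.08 → 41
  G: 202 + 0.74×(0−202) = 202 − 149.48 = 52.52 → 53
  B: 106 + 0.74×(0−106) = 106 − 78.44 = 27.56 → 28
rgb(41, 53, 28) = #29351C.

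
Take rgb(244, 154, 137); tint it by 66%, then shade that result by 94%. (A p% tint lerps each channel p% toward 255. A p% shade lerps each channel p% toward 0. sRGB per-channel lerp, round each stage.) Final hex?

Lerp each channel 66% toward 255:
  R: 244 + 0.66×(255−244) = 244 + 7.26 = 251.26 → 251
  G: 154 + 0.66×(255−154) = 154 + 66.66 = 220.66 → 221
  B: 137 + 0.66×(255−137) = 137 + 77.88 = 214.88 → 215
After the tint: rgb(251, 221, 215) = #FBDDD7.
Per channel, c → c + 0.94(0 − c):
  R: 251 − 235.94 = 15.06 → 15
  G: 221 − 207.74 = 13.26 → 13
  B: 215 − 202.1 = 12.9 → 13
rgb(15, 13, 13) = #0F0D0D.

#0F0D0D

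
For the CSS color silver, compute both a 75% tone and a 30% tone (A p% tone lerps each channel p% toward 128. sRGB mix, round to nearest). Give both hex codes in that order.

#909090, #adadad

CSS silver is rgb(192, 192, 192).
75% tone:
  R: 192 + 0.75×(128−192) = 192 − 48 = 144 → 144
  G: 192 + 0.75×(128−192) = 192 − 48 = 144 → 144
  B: 192 + 0.75×(128−192) = 192 − 48 = 144 → 144
  → #909090
30% tone:
  R: 192 + 0.3×(128−192) = 192 − 19.2 = 172.8 → 173
  G: 192 − 19.2 = 172.8 → 173
  B: 192 + 0.3×(128−192) = 192 − 19.2 = 172.8 → 173
  → #adadad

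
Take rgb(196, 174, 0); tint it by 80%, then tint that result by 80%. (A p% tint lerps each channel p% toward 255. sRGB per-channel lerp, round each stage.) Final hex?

#FDFCF5

Lerp each channel 80% toward 255:
  R: 196 + 47.2 = 243.2 → 243
  G: 174 + 0.8×(255−174) = 174 + 64.8 = 238.8 → 239
  B: 0 + 0.8×(255−0) = 0 + 204 = 204 → 204
After the tint: rgb(243, 239, 204) = #F3EFCC.
Per channel, c → c + 0.8(255 − c):
  R: 243 + 9.6 = 252.6 → 253
  G: 239 + 12.8 = 251.8 → 252
  B: 204 + 0.8×(255−204) = 204 + 40.8 = 244.8 → 245
rgb(253, 252, 245) = #FDFCF5.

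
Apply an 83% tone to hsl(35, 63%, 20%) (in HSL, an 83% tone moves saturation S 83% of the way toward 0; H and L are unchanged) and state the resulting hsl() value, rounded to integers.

S moves 83% from 63 toward 0: 63 − 52.29 = 10.71 → 11.
H and L are unchanged.

hsl(35, 11%, 20%)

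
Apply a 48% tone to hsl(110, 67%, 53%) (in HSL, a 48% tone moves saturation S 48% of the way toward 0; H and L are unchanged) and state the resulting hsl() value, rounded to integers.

hsl(110, 35%, 53%)

S moves 48% from 67 toward 0: 67 − 32.16 = 34.84 → 35.
H and L are unchanged.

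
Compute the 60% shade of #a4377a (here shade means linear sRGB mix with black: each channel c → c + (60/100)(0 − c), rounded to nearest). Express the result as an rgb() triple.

rgb(66, 22, 49)

#a4377a is rgb(164, 55, 122).
Per channel, c → c + 0.6(0 − c):
  R: 164 − 98.4 = 65.6 → 66
  G: 55 + 0.6×(0−55) = 55 − 33 = 22 → 22
  B: 122 + 0.6×(0−122) = 122 − 73.2 = 48.8 → 49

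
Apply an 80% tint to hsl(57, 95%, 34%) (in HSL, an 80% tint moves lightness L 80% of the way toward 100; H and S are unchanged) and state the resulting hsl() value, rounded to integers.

hsl(57, 95%, 87%)

L moves 80% from 34 toward 100: 34 + 52.8 = 86.8 → 87.
H and S are unchanged.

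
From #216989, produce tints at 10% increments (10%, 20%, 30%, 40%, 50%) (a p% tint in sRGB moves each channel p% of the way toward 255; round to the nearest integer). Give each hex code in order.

#377895, #4D87A1, #6496AC, #7AA5B8, #90B4C4

#216989 is rgb(33, 105, 137).
10%: (33 + 22.2 = 55.2→55, 105 + 15 = 120→120, 137 + 11.8 = 148.8→149) → #377895
20%: (33 + 44.4 = 77.4→77, 105 + 30 = 135→135, 137 + 23.6 = 160.6→161) → #4D87A1
30%: (33 + 66.6 = 99.6→100, 105 + 45 = 150→150, 137 + 35.4 = 172.4→172) → #6496AC
40%: (33 + 88.8 = 121.8→122, 105 + 60 = 165→165, 137 + 47.2 = 184.2→184) → #7AA5B8
50%: (33 + 111 = 144→144, 105 + 75 = 180→180, 137 + 59 = 196→196) → #90B4C4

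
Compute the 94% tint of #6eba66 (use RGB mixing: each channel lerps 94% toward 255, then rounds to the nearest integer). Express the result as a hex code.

#f6fbf6

#6eba66 is rgb(110, 186, 102).
Lerp each channel 94% toward 255:
  R: 110 + 136.3 = 246.3 → 246
  G: 186 + 0.94×(255−186) = 186 + 64.86 = 250.86 → 251
  B: 102 + 0.94×(255−102) = 102 + 143.82 = 245.82 → 246
rgb(246, 251, 246) = #f6fbf6.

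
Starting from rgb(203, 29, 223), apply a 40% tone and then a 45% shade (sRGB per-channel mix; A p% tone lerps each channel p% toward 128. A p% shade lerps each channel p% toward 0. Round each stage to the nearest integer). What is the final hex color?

Per channel, c → c + 0.4(128 − c):
  R: 203 + 0.4×(128−203) = 203 − 30 = 173 → 173
  G: 29 + 0.4×(128−29) = 29 + 39.6 = 68.6 → 69
  B: 223 + 0.4×(128−223) = 223 − 38 = 185 → 185
After the tone: rgb(173, 69, 185) = #AD45B9.
A 45% shade moves each channel 45% toward 0:
  R: 173 − 77.85 = 95.15 → 95
  G: 69 + 0.45×(0−69) = 69 − 31.05 = 37.95 → 38
  B: 185 + 0.45×(0−185) = 185 − 83.25 = 101.75 → 102
rgb(95, 38, 102) = #5F2666.

#5F2666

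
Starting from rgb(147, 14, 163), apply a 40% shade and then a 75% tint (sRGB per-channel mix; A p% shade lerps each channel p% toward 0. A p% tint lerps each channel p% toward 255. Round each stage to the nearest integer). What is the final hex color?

#d5c1d8

Lerp each channel 40% toward 0:
  R: 147 − 58.8 = 88.2 → 88
  G: 14 − 5.6 = 8.4 → 8
  B: 163 + 0.4×(0−163) = 163 − 65.2 = 97.8 → 98
After the shade: rgb(88, 8, 98) = #580862.
A 75% tint moves each channel 75% toward 255:
  R: 88 + 125.25 = 213.25 → 213
  G: 8 + 0.75×(255−8) = 8 + 185.25 = 193.25 → 193
  B: 98 + 117.75 = 215.75 → 216
rgb(213, 193, 216) = #d5c1d8.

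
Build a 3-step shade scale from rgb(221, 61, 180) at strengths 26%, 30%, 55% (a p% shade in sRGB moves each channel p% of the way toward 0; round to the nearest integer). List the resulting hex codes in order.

#a42d85, #9b2b7e, #631b51

26%: (221 − 57.46 = 163.54→164, 61 − 15.86 = 45.14→45, 180 − 46.8 = 133.2→133) → #a42d85
30%: (221 − 66.3 = 154.7→155, 61 − 18.3 = 42.7→43, 180 − 54 = 126→126) → #9b2b7e
55%: (221 − 121.55 = 99.45→99, 61 − 33.55 = 27.45→27, 180 − 99 = 81→81) → #631b51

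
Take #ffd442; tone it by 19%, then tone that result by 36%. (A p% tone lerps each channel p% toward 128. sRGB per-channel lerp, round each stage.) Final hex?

#ffd442 is rgb(255, 212, 66).
Lerp each channel 19% toward 128:
  R: 255 + 0.19×(128−255) = 255 − 24.13 = 230.87 → 231
  G: 212 − 15.96 = 196.04 → 196
  B: 66 + 11.78 = 77.78 → 78
After the tone: rgb(231, 196, 78) = #e7c44e.
Lerp each channel 36% toward 128:
  R: 231 − 37.08 = 193.92 → 194
  G: 196 + 0.36×(128−196) = 196 − 24.48 = 171.52 → 172
  B: 78 + 0.36×(128−78) = 78 + 18 = 96 → 96
rgb(194, 172, 96) = #c2ac60.

#c2ac60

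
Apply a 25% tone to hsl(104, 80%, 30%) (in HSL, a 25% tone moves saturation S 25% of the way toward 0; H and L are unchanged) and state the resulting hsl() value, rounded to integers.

S moves 25% from 80 toward 0: 80 − 20 = 60 → 60.
H and L are unchanged.

hsl(104, 60%, 30%)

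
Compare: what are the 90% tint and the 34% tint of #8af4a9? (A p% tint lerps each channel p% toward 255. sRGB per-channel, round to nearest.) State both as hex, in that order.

#f3fef6, #b2f8c6

#8af4a9 is rgb(138, 244, 169).
90% tint:
  R: 138 + 105.3 = 243.3 → 243
  G: 244 + 9.9 = 253.9 → 254
  B: 169 + 77.4 = 246.4 → 246
  → #f3fef6
34% tint:
  R: 138 + 39.78 = 177.78 → 178
  G: 244 + 0.34×(255−244) = 244 + 3.74 = 247.74 → 248
  B: 169 + 29.24 = 198.24 → 198
  → #b2f8c6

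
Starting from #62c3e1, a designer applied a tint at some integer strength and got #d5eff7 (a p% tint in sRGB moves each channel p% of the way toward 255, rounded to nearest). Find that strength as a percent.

73%

#62c3e1 is rgb(98, 195, 225); #d5eff7 is rgb(213, 239, 247).
On the R channel (widest range): 213 ≈ 98 + (p/100)(255 − 98), so p ≈ 100×(213 − 98)/(255 − 98) = 11500/157 = 73.25.
p = 73 reproduces all three channels after rounding.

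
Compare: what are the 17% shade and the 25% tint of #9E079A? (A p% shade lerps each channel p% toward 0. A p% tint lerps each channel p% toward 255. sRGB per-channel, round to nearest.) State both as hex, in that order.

#9E079A is rgb(158, 7, 154).
17% shade:
  R: 158 + 0.17×(0−158) = 158 − 26.86 = 131.14 → 131
  G: 7 + 0.17×(0−7) = 7 − 1.19 = 5.81 → 6
  B: 154 + 0.17×(0−154) = 154 − 26.18 = 127.82 → 128
  → #830680
25% tint:
  R: 158 + 0.25×(255−158) = 158 + 24.25 = 182.25 → 182
  G: 7 + 0.25×(255−7) = 7 + 62 = 69 → 69
  B: 154 + 25.25 = 179.25 → 179
  → #B645B3

#830680, #B645B3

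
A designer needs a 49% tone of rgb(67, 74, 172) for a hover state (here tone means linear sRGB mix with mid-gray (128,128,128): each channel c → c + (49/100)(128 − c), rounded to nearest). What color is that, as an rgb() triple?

rgb(97, 100, 150)

A 49% tone moves each channel 49% toward 128:
  R: 67 + 0.49×(128−67) = 67 + 29.89 = 96.89 → 97
  G: 74 + 26.46 = 100.46 → 100
  B: 172 + 0.49×(128−172) = 172 − 21.56 = 150.44 → 150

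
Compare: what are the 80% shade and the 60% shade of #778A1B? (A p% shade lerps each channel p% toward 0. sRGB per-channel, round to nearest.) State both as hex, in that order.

#181C05, #30370B

#778A1B is rgb(119, 138, 27).
80% shade:
  R: 119 − 95.2 = 23.8 → 24
  G: 138 + 0.8×(0−138) = 138 − 110.4 = 27.6 → 28
  B: 27 + 0.8×(0−27) = 27 − 21.6 = 5.4 → 5
  → #181C05
60% shade:
  R: 119 + 0.6×(0−119) = 119 − 71.4 = 47.6 → 48
  G: 138 + 0.6×(0−138) = 138 − 82.8 = 55.2 → 55
  B: 27 + 0.6×(0−27) = 27 − 16.2 = 10.8 → 11
  → #30370B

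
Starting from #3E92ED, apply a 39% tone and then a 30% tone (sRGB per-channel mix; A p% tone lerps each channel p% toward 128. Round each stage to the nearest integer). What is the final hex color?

#6488AE

#3E92ED is rgb(62, 146, 237).
Per channel, c → c + 0.39(128 − c):
  R: 62 + 0.39×(128−62) = 62 + 25.74 = 87.74 → 88
  G: 146 − 7.02 = 138.98 → 139
  B: 237 − 42.51 = 194.49 → 194
After the tone: rgb(88, 139, 194) = #588BC2.
A 30% tone moves each channel 30% toward 128:
  R: 88 + 0.3×(128−88) = 88 + 12 = 100 → 100
  G: 139 + 0.3×(128−139) = 139 − 3.3 = 135.7 → 136
  B: 194 + 0.3×(128−194) = 194 − 19.8 = 174.2 → 174
rgb(100, 136, 174) = #6488AE.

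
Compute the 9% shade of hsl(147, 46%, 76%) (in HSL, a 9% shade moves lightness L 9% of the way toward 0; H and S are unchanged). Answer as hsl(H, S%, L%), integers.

L moves 9% from 76 toward 0: 76 − 6.84 = 69.16 → 69.
H and S are unchanged.

hsl(147, 46%, 69%)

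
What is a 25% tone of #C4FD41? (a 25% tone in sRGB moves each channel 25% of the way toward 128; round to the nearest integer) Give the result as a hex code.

#C4FD41 is rgb(196, 253, 65).
Per channel, c → c + 0.25(128 − c):
  R: 196 − 17 = 179 → 179
  G: 253 + 0.25×(128−253) = 253 − 31.25 = 221.75 → 222
  B: 65 + 15.75 = 80.75 → 81
rgb(179, 222, 81) = #B3DE51.

#B3DE51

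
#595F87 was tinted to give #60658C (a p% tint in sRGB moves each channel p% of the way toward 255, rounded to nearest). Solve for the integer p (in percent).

4%

#595F87 is rgb(89, 95, 135); #60658C is rgb(96, 101, 140).
On the R channel (widest range): 96 ≈ 89 + (p/100)(255 − 89), so p ≈ 100×(96 − 89)/(255 − 89) = 700/166 = 4.22.
p = 4 reproduces all three channels after rounding.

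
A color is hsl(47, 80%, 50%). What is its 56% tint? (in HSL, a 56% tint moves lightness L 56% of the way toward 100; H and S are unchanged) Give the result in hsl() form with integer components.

hsl(47, 80%, 78%)

L moves 56% from 50 toward 100: 50 + 28 = 78 → 78.
H and S are unchanged.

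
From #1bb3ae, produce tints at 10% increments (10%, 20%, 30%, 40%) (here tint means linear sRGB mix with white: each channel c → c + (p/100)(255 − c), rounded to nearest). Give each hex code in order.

#1bb3ae is rgb(27, 179, 174).
10%: (27 + 22.8 = 49.8→50, 179 + 7.6 = 186.6→187, 174 + 8.1 = 182.1→182) → #32bbb6
20%: (27 + 45.6 = 72.6→73, 179 + 15.2 = 194.2→194, 174 + 16.2 = 190.2→190) → #49c2be
30%: (27 + 68.4 = 95.4→95, 179 + 22.8 = 201.8→202, 174 + 24.3 = 198.3→198) → #5fcac6
40%: (27 + 91.2 = 118.2→118, 179 + 30.4 = 209.4→209, 174 + 32.4 = 206.4→206) → #76d1ce

#32bbb6, #49c2be, #5fcac6, #76d1ce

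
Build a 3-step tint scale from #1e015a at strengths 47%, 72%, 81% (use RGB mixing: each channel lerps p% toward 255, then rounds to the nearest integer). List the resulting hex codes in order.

#8878a8, #c0b8d1, #d4cfe0

#1e015a is rgb(30, 1, 90).
47%: (30 + 105.75 = 135.75→136, 1 + 119.38 = 120.38→120, 90 + 77.55 = 167.55→168) → #8878a8
72%: (30 + 162 = 192→192, 1 + 182.88 = 183.88→184, 90 + 118.8 = 208.8→209) → #c0b8d1
81%: (30 + 182.25 = 212.25→212, 1 + 205.74 = 206.74→207, 90 + 133.65 = 223.65→224) → #d4cfe0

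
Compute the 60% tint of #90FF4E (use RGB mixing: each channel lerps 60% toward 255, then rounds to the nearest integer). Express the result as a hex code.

#90FF4E is rgb(144, 255, 78).
Lerp each channel 60% toward 255:
  R: 144 + 66.6 = 210.6 → 211
  G: 255 + 0.6×(255−255) = 255 + 0 = 255 → 255
  B: 78 + 0.6×(255−78) = 78 + 106.2 = 184.2 → 184
rgb(211, 255, 184) = #D3FFB8.

#D3FFB8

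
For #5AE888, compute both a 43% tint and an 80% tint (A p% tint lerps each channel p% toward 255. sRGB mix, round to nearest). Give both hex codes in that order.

#5AE888 is rgb(90, 232, 136).
43% tint:
  R: 90 + 70.95 = 160.95 → 161
  G: 232 + 9.89 = 241.89 → 242
  B: 136 + 0.43×(255−136) = 136 + 51.17 = 187.17 → 187
  → #A1F2BB
80% tint:
  R: 90 + 132 = 222 → 222
  G: 232 + 0.8×(255−232) = 232 + 18.4 = 250.4 → 250
  B: 136 + 95.2 = 231.2 → 231
  → #DEFAE7

#A1F2BB, #DEFAE7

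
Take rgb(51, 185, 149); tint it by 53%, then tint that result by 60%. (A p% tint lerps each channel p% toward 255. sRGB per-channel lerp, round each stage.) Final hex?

Per channel, c → c + 0.53(255 − c):
  R: 51 + 0.53×(255−51) = 51 + 108.12 = 159.12 → 159
  G: 185 + 37.1 = 222.1 → 222
  B: 149 + 0.53×(255−149) = 149 + 56.18 = 205.18 → 205
After the tint: rgb(159, 222, 205) = #9fdecd.
Lerp each channel 60% toward 255:
  R: 159 + 0.6×(255−159) = 159 + 57.6 = 216.6 → 217
  G: 222 + 0.6×(255−222) = 222 + 19.8 = 241.8 → 242
  B: 205 + 30 = 235 → 235
rgb(217, 242, 235) = #d9f2eb.

#d9f2eb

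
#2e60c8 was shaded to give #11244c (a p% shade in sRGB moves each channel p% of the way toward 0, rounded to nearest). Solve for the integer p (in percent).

62%

#2e60c8 is rgb(46, 96, 200); #11244c is rgb(17, 36, 76).
On the B channel (widest range): 76 ≈ 200 + (p/100)(0 − 200), so p ≈ 100×(76 − 200)/(0 − 200) = -12400/-200 = 62.00.
p = 62 reproduces all three channels after rounding.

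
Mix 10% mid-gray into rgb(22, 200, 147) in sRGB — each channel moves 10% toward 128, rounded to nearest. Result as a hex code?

#21C191

A 10% tone moves each channel 10% toward 128:
  R: 22 + 10.6 = 32.6 → 33
  G: 200 − 7.2 = 192.8 → 193
  B: 147 − 1.9 = 145.1 → 145
rgb(33, 193, 145) = #21C191.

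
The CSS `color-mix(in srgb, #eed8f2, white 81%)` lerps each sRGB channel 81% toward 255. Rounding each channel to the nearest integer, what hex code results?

#fcf8fd

#eed8f2 is rgb(238, 216, 242).
Lerp each channel 81% toward 255:
  R: 238 + 13.77 = 251.77 → 252
  G: 216 + 0.81×(255−216) = 216 + 31.59 = 247.59 → 248
  B: 242 + 0.81×(255−242) = 242 + 10.53 = 252.53 → 253
rgb(252, 248, 253) = #fcf8fd.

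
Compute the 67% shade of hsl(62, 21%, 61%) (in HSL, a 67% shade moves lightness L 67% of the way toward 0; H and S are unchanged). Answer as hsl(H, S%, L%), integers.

L moves 67% from 61 toward 0: 61 − 40.87 = 20.13 → 20.
H and S are unchanged.

hsl(62, 21%, 20%)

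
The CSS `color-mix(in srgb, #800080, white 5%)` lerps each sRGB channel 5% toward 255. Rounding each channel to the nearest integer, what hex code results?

#800080 is rgb(128, 0, 128).
A 5% tint moves each channel 5% toward 255:
  R: 128 + 6.35 = 134.35 → 134
  G: 0 + 0.05×(255−0) = 0 + 12.75 = 12.75 → 13
  B: 128 + 0.05×(255−128) = 128 + 6.35 = 134.35 → 134
rgb(134, 13, 134) = #860d86.

#860d86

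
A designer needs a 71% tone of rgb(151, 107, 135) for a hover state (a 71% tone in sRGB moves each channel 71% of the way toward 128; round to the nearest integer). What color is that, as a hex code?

#877A82

Per channel, c → c + 0.71(128 − c):
  R: 151 + 0.71×(128−151) = 151 − 16.33 = 134.67 → 135
  G: 107 + 14.91 = 121.91 → 122
  B: 135 + 0.71×(128−135) = 135 − 4.97 = 130.03 → 130
rgb(135, 122, 130) = #877A82.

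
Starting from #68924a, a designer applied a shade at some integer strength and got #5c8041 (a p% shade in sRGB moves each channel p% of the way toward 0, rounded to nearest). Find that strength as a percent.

12%

#68924a is rgb(104, 146, 74); #5c8041 is rgb(92, 128, 65).
On the G channel (widest range): 128 ≈ 146 + (p/100)(0 − 146), so p ≈ 100×(128 − 146)/(0 − 146) = -1800/-146 = 12.33.
p = 12 reproduces all three channels after rounding.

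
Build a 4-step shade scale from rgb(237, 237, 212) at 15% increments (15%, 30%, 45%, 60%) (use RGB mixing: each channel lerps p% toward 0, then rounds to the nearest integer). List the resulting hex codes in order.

15%: (237 − 35.55 = 201.45→201, 237 − 35.55 = 201.45→201, 212 − 31.8 = 180.2→180) → #C9C9B4
30%: (237 − 71.1 = 165.9→166, 237 − 71.1 = 165.9→166, 212 − 63.6 = 148.4→148) → #A6A694
45%: (237 − 106.65 = 130.35→130, 237 − 106.65 = 130.35→130, 212 − 95.4 = 116.6→117) → #828275
60%: (237 − 142.2 = 94.8→95, 237 − 142.2 = 94.8→95, 212 − 127.2 = 84.8→85) → #5F5F55

#C9C9B4, #A6A694, #828275, #5F5F55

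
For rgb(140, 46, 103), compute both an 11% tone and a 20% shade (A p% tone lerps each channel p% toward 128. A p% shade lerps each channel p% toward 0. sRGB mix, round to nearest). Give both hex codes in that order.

#8b376a, #702552

11% tone:
  R: 140 − 1.32 = 138.68 → 139
  G: 46 + 9.02 = 55.02 → 55
  B: 103 + 0.11×(128−103) = 103 + 2.75 = 105.75 → 106
  → #8b376a
20% shade:
  R: 140 − 28 = 112 → 112
  G: 46 − 9.2 = 36.8 → 37
  B: 103 − 20.6 = 82.4 → 82
  → #702552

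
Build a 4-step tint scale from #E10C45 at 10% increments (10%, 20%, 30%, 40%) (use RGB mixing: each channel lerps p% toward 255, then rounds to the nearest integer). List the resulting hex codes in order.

#E42458, #E73D6A, #EA557D, #ED6D8F

#E10C45 is rgb(225, 12, 69).
10%: (225 + 3 = 228→228, 12 + 24.3 = 36.3→36, 69 + 18.6 = 87.6→88) → #E42458
20%: (225 + 6 = 231→231, 12 + 48.6 = 60.6→61, 69 + 37.2 = 106.2→106) → #E73D6A
30%: (225 + 9 = 234→234, 12 + 72.9 = 84.9→85, 69 + 55.8 = 124.8→125) → #EA557D
40%: (225 + 12 = 237→237, 12 + 97.2 = 109.2→109, 69 + 74.4 = 143.4→143) → #ED6D8F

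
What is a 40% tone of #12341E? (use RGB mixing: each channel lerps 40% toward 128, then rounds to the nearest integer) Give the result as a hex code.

#12341E is rgb(18, 52, 30).
Lerp each channel 40% toward 128:
  R: 18 + 44 = 62 → 62
  G: 52 + 0.4×(128−52) = 52 + 30.4 = 82.4 → 82
  B: 30 + 39.2 = 69.2 → 69
rgb(62, 82, 69) = #3E5245.

#3E5245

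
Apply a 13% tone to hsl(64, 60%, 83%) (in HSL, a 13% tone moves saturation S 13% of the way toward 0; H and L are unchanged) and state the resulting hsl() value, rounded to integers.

hsl(64, 52%, 83%)

S moves 13% from 60 toward 0: 60 − 7.8 = 52.2 → 52.
H and L are unchanged.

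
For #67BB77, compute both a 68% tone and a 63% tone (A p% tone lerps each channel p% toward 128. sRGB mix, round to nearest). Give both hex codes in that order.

#78937D, #77967D

#67BB77 is rgb(103, 187, 119).
68% tone:
  R: 103 + 0.68×(128−103) = 103 + 17 = 120 → 120
  G: 187 + 0.68×(128−187) = 187 − 40.12 = 146.88 → 147
  B: 119 + 6.12 = 125.12 → 125
  → #78937D
63% tone:
  R: 103 + 15.75 = 118.75 → 119
  G: 187 − 37.17 = 149.83 → 150
  B: 119 + 0.63×(128−119) = 119 + 5.67 = 124.67 → 125
  → #77967D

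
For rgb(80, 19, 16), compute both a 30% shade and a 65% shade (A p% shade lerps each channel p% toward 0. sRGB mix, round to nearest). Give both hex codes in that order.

#380D0B, #1C0706

30% shade:
  R: 80 + 0.3×(0−80) = 80 − 24 = 56 → 56
  G: 19 + 0.3×(0−19) = 19 − 5.7 = 13.3 → 13
  B: 16 − 4.8 = 11.2 → 11
  → #380D0B
65% shade:
  R: 80 − 52 = 28 → 28
  G: 19 − 12.35 = 6.65 → 7
  B: 16 − 10.4 = 5.6 → 6
  → #1C0706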